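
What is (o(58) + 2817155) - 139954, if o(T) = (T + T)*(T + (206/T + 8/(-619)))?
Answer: 1661606151/619 ≈ 2.6843e+6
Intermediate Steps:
o(T) = 2*T*(-8/619 + T + 206/T) (o(T) = (2*T)*(T + (206/T + 8*(-1/619))) = (2*T)*(T + (206/T - 8/619)) = (2*T)*(T + (-8/619 + 206/T)) = (2*T)*(-8/619 + T + 206/T) = 2*T*(-8/619 + T + 206/T))
(o(58) + 2817155) - 139954 = ((412 + 2*58² - 16/619*58) + 2817155) - 139954 = ((412 + 2*3364 - 928/619) + 2817155) - 139954 = ((412 + 6728 - 928/619) + 2817155) - 139954 = (4418732/619 + 2817155) - 139954 = 1748237677/619 - 139954 = 1661606151/619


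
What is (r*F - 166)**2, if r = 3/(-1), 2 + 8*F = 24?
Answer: 485809/16 ≈ 30363.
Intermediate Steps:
F = 11/4 (F = -1/4 + (1/8)*24 = -1/4 + 3 = 11/4 ≈ 2.7500)
r = -3 (r = 3*(-1) = -3)
(r*F - 166)**2 = (-3*11/4 - 166)**2 = (-33/4 - 166)**2 = (-697/4)**2 = 485809/16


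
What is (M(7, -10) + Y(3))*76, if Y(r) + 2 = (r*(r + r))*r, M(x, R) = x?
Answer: 4484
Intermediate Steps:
Y(r) = -2 + 2*r³ (Y(r) = -2 + (r*(r + r))*r = -2 + (r*(2*r))*r = -2 + (2*r²)*r = -2 + 2*r³)
(M(7, -10) + Y(3))*76 = (7 + (-2 + 2*3³))*76 = (7 + (-2 + 2*27))*76 = (7 + (-2 + 54))*76 = (7 + 52)*76 = 59*76 = 4484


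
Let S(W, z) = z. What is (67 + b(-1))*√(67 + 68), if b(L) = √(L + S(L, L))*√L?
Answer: 3*√15*(67 - √2) ≈ 762.04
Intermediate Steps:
b(L) = L*√2 (b(L) = √(L + L)*√L = √(2*L)*√L = (√2*√L)*√L = L*√2)
(67 + b(-1))*√(67 + 68) = (67 - √2)*√(67 + 68) = (67 - √2)*√135 = (67 - √2)*(3*√15) = 3*√15*(67 - √2)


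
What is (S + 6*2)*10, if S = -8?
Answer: 40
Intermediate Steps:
(S + 6*2)*10 = (-8 + 6*2)*10 = (-8 + 12)*10 = 4*10 = 40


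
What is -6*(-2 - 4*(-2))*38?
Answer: -1368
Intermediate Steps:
-6*(-2 - 4*(-2))*38 = -6*(-2 + 8)*38 = -6*6*38 = -36*38 = -1368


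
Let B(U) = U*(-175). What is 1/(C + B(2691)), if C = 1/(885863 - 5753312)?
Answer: -4867449/2292203420326 ≈ -2.1235e-6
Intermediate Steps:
C = -1/4867449 (C = 1/(-4867449) = -1/4867449 ≈ -2.0545e-7)
B(U) = -175*U
1/(C + B(2691)) = 1/(-1/4867449 - 175*2691) = 1/(-1/4867449 - 470925) = 1/(-2292203420326/4867449) = -4867449/2292203420326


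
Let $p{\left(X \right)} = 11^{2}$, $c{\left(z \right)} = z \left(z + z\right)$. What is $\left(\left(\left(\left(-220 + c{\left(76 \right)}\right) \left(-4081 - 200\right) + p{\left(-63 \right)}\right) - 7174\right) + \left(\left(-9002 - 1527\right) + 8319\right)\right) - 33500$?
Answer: $-48555055$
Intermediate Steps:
$c{\left(z \right)} = 2 z^{2}$ ($c{\left(z \right)} = z 2 z = 2 z^{2}$)
$p{\left(X \right)} = 121$
$\left(\left(\left(\left(-220 + c{\left(76 \right)}\right) \left(-4081 - 200\right) + p{\left(-63 \right)}\right) - 7174\right) + \left(\left(-9002 - 1527\right) + 8319\right)\right) - 33500 = \left(\left(\left(\left(-220 + 2 \cdot 76^{2}\right) \left(-4081 - 200\right) + 121\right) - 7174\right) + \left(\left(-9002 - 1527\right) + 8319\right)\right) - 33500 = \left(\left(\left(\left(-220 + 2 \cdot 5776\right) \left(-4281\right) + 121\right) - 7174\right) + \left(-10529 + 8319\right)\right) - 33500 = \left(\left(\left(\left(-220 + 11552\right) \left(-4281\right) + 121\right) - 7174\right) - 2210\right) - 33500 = \left(\left(\left(11332 \left(-4281\right) + 121\right) - 7174\right) - 2210\right) - 33500 = \left(\left(\left(-48512292 + 121\right) - 7174\right) - 2210\right) - 33500 = \left(\left(-48512171 - 7174\right) - 2210\right) - 33500 = \left(-48519345 - 2210\right) - 33500 = -48521555 - 33500 = -48555055$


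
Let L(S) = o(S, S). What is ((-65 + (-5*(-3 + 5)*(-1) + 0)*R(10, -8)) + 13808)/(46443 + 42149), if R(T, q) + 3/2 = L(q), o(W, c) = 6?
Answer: 3447/22148 ≈ 0.15563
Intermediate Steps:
L(S) = 6
R(T, q) = 9/2 (R(T, q) = -3/2 + 6 = 9/2)
((-65 + (-5*(-3 + 5)*(-1) + 0)*R(10, -8)) + 13808)/(46443 + 42149) = ((-65 + (-5*(-3 + 5)*(-1) + 0)*(9/2)) + 13808)/(46443 + 42149) = ((-65 + (-5*2*(-1) + 0)*(9/2)) + 13808)/88592 = ((-65 + (-10*(-1) + 0)*(9/2)) + 13808)*(1/88592) = ((-65 + (10 + 0)*(9/2)) + 13808)*(1/88592) = ((-65 + 10*(9/2)) + 13808)*(1/88592) = ((-65 + 45) + 13808)*(1/88592) = (-20 + 13808)*(1/88592) = 13788*(1/88592) = 3447/22148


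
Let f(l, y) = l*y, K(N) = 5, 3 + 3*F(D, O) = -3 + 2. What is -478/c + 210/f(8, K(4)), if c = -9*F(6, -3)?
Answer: -415/12 ≈ -34.583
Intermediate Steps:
F(D, O) = -4/3 (F(D, O) = -1 + (-3 + 2)/3 = -1 + (1/3)*(-1) = -1 - 1/3 = -4/3)
c = 12 (c = -9*(-4/3) = 12)
-478/c + 210/f(8, K(4)) = -478/12 + 210/((8*5)) = -478*1/12 + 210/40 = -239/6 + 210*(1/40) = -239/6 + 21/4 = -415/12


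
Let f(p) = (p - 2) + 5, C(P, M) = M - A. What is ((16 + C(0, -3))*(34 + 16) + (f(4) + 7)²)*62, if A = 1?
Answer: 49352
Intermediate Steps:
C(P, M) = -1 + M (C(P, M) = M - 1*1 = M - 1 = -1 + M)
f(p) = 3 + p (f(p) = (-2 + p) + 5 = 3 + p)
((16 + C(0, -3))*(34 + 16) + (f(4) + 7)²)*62 = ((16 + (-1 - 3))*(34 + 16) + ((3 + 4) + 7)²)*62 = ((16 - 4)*50 + (7 + 7)²)*62 = (12*50 + 14²)*62 = (600 + 196)*62 = 796*62 = 49352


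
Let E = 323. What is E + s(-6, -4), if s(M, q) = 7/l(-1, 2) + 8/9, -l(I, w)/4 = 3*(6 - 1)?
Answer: 58279/180 ≈ 323.77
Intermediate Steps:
l(I, w) = -60 (l(I, w) = -12*(6 - 1) = -12*5 = -4*15 = -60)
s(M, q) = 139/180 (s(M, q) = 7/(-60) + 8/9 = 7*(-1/60) + 8*(⅑) = -7/60 + 8/9 = 139/180)
E + s(-6, -4) = 323 + 139/180 = 58279/180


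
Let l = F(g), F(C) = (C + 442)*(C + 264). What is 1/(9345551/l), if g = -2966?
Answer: 6819848/9345551 ≈ 0.72974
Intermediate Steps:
F(C) = (264 + C)*(442 + C) (F(C) = (442 + C)*(264 + C) = (264 + C)*(442 + C))
l = 6819848 (l = 116688 + (-2966)² + 706*(-2966) = 116688 + 8797156 - 2093996 = 6819848)
1/(9345551/l) = 1/(9345551/6819848) = 6819848/9345551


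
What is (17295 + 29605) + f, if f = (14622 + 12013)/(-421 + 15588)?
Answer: 711358935/15167 ≈ 46902.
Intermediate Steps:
f = 26635/15167 ≈ 1.7561
(17295 + 29605) + f = (17295 + 29605) + 26635/15167 = 46900 + 26635/15167 = 711358935/15167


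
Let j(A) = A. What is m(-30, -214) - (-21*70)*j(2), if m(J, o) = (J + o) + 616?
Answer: 3312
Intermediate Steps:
m(J, o) = 616 + J + o
m(-30, -214) - (-21*70)*j(2) = (616 - 30 - 214) - (-21*70)*2 = 372 - (-1470)*2 = 372 - 1*(-2940) = 372 + 2940 = 3312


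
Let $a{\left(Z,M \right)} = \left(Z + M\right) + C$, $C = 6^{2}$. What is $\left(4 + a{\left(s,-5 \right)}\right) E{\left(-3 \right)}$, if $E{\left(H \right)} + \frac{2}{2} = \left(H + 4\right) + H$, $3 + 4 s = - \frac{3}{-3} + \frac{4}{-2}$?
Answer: $-102$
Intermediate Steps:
$s = -1$ ($s = - \frac{3}{4} + \frac{- \frac{3}{-3} + \frac{4}{-2}}{4} = - \frac{3}{4} + \frac{\left(-3\right) \left(- \frac{1}{3}\right) + 4 \left(- \frac{1}{2}\right)}{4} = - \frac{3}{4} + \frac{1 - 2}{4} = - \frac{3}{4} + \frac{1}{4} \left(-1\right) = - \frac{3}{4} - \frac{1}{4} = -1$)
$C = 36$
$E{\left(H \right)} = 3 + 2 H$ ($E{\left(H \right)} = -1 + \left(\left(H + 4\right) + H\right) = -1 + \left(\left(4 + H\right) + H\right) = -1 + \left(4 + 2 H\right) = 3 + 2 H$)
$a{\left(Z,M \right)} = 36 + M + Z$ ($a{\left(Z,M \right)} = \left(Z + M\right) + 36 = \left(M + Z\right) + 36 = 36 + M + Z$)
$\left(4 + a{\left(s,-5 \right)}\right) E{\left(-3 \right)} = \left(4 - -30\right) \left(3 + 2 \left(-3\right)\right) = \left(4 + 30\right) \left(3 - 6\right) = 34 \left(-3\right) = -102$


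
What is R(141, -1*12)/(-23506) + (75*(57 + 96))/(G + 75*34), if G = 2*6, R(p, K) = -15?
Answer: 3211545/716933 ≈ 4.4796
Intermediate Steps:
G = 12
R(141, -1*12)/(-23506) + (75*(57 + 96))/(G + 75*34) = -15/(-23506) + (75*(57 + 96))/(12 + 75*34) = -15*(-1/23506) + (75*153)/(12 + 2550) = 15/23506 + 11475/2562 = 15/23506 + 11475*(1/2562) = 15/23506 + 3825/854 = 3211545/716933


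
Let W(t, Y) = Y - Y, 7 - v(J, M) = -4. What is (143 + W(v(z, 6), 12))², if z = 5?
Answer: 20449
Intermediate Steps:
v(J, M) = 11 (v(J, M) = 7 - 1*(-4) = 7 + 4 = 11)
W(t, Y) = 0
(143 + W(v(z, 6), 12))² = (143 + 0)² = 143² = 20449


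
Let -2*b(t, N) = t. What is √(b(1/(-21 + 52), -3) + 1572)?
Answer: √6042706/62 ≈ 39.648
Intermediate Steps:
b(t, N) = -t/2
√(b(1/(-21 + 52), -3) + 1572) = √(-1/(2*(-21 + 52)) + 1572) = √(-½/31 + 1572) = √(-½*1/31 + 1572) = √(-1/62 + 1572) = √(97463/62) = √6042706/62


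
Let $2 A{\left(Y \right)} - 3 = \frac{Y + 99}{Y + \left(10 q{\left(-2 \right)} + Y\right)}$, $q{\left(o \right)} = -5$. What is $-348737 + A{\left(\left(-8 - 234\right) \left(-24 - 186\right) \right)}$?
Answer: $- \frac{70856027971}{203180} \approx -3.4874 \cdot 10^{5}$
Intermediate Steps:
$A{\left(Y \right)} = \frac{3}{2} + \frac{99 + Y}{2 \left(-50 + 2 Y\right)}$ ($A{\left(Y \right)} = \frac{3}{2} + \frac{\left(Y + 99\right) \frac{1}{Y + \left(10 \left(-5\right) + Y\right)}}{2} = \frac{3}{2} + \frac{\left(99 + Y\right) \frac{1}{Y + \left(-50 + Y\right)}}{2} = \frac{3}{2} + \frac{\left(99 + Y\right) \frac{1}{-50 + 2 Y}}{2} = \frac{3}{2} + \frac{\frac{1}{-50 + 2 Y} \left(99 + Y\right)}{2} = \frac{3}{2} + \frac{99 + Y}{2 \left(-50 + 2 Y\right)}$)
$-348737 + A{\left(\left(-8 - 234\right) \left(-24 - 186\right) \right)} = -348737 + \frac{-51 + 7 \left(-8 - 234\right) \left(-24 - 186\right)}{4 \left(-25 + \left(-8 - 234\right) \left(-24 - 186\right)\right)} = -348737 + \frac{-51 + 7 \left(\left(-242\right) \left(-210\right)\right)}{4 \left(-25 - -50820\right)} = -348737 + \frac{-51 + 7 \cdot 50820}{4 \left(-25 + 50820\right)} = -348737 + \frac{-51 + 355740}{4 \cdot 50795} = -348737 + \frac{1}{4} \cdot \frac{1}{50795} \cdot 355689 = -348737 + \frac{355689}{203180} = - \frac{70856027971}{203180}$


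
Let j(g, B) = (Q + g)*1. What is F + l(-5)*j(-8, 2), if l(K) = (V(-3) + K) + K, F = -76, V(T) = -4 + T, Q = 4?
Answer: -8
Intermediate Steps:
j(g, B) = 4 + g (j(g, B) = (4 + g)*1 = 4 + g)
l(K) = -7 + 2*K (l(K) = ((-4 - 3) + K) + K = (-7 + K) + K = -7 + 2*K)
F + l(-5)*j(-8, 2) = -76 + (-7 + 2*(-5))*(4 - 8) = -76 + (-7 - 10)*(-4) = -76 - 17*(-4) = -76 + 68 = -8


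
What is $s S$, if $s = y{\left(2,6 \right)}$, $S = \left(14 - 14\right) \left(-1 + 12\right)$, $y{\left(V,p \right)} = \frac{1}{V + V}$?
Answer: $0$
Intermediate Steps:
$y{\left(V,p \right)} = \frac{1}{2 V}$
$S = 0$ ($S = 0 \cdot 11 = 0$)
$s = \frac{1}{4}$ ($s = \frac{1}{2 \cdot 2} = \frac{1}{2} \cdot \frac{1}{2} = \frac{1}{4} \approx 0.25$)
$s S = \frac{1}{4} \cdot 0 = 0$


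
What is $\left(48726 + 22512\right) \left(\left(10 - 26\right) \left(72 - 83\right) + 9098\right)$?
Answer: $660661212$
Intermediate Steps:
$\left(48726 + 22512\right) \left(\left(10 - 26\right) \left(72 - 83\right) + 9098\right) = 71238 \left(\left(-16\right) \left(-11\right) + 9098\right) = 71238 \left(176 + 9098\right) = 71238 \cdot 9274 = 660661212$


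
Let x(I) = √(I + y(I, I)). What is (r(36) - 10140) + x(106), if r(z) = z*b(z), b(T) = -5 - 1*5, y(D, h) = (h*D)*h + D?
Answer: -10500 + 2*√297807 ≈ -9408.6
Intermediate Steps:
y(D, h) = D + D*h² (y(D, h) = (D*h)*h + D = D*h² + D = D + D*h²)
x(I) = √(I + I*(1 + I²))
b(T) = -10 (b(T) = -5 - 5 = -10)
r(z) = -10*z (r(z) = z*(-10) = -10*z)
(r(36) - 10140) + x(106) = (-10*36 - 10140) + √(106*(2 + 106²)) = (-360 - 10140) + √(106*(2 + 11236)) = -10500 + √(106*11238) = -10500 + √1191228 = -10500 + 2*√297807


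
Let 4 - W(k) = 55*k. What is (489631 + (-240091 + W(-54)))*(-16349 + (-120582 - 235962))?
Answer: -94160703002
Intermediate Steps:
W(k) = 4 - 55*k
(489631 + (-240091 + W(-54)))*(-16349 + (-120582 - 235962)) = (489631 + (-240091 + (4 - 55*(-54))))*(-16349 + (-120582 - 235962)) = (489631 + (-240091 + (4 + 2970)))*(-16349 - 356544) = (489631 + (-240091 + 2974))*(-372893) = (489631 - 237117)*(-372893) = 252514*(-372893) = -94160703002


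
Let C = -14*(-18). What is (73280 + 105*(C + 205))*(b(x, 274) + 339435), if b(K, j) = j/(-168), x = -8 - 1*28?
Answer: 3457556549795/84 ≈ 4.1161e+10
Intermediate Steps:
x = -36 (x = -8 - 28 = -36)
b(K, j) = -j/168 (b(K, j) = j*(-1/168) = -j/168)
C = 252
(73280 + 105*(C + 205))*(b(x, 274) + 339435) = (73280 + 105*(252 + 205))*(-1/168*274 + 339435) = (73280 + 105*457)*(-137/84 + 339435) = (73280 + 47985)*(28512403/84) = 121265*(28512403/84) = 3457556549795/84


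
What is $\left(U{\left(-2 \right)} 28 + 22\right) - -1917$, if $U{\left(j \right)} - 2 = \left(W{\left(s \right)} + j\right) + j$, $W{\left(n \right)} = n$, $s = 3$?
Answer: $1967$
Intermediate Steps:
$U{\left(j \right)} = 5 + 2 j$ ($U{\left(j \right)} = 2 + \left(\left(3 + j\right) + j\right) = 2 + \left(3 + 2 j\right) = 5 + 2 j$)
$\left(U{\left(-2 \right)} 28 + 22\right) - -1917 = \left(\left(5 + 2 \left(-2\right)\right) 28 + 22\right) - -1917 = \left(\left(5 - 4\right) 28 + 22\right) + 1917 = \left(1 \cdot 28 + 22\right) + 1917 = \left(28 + 22\right) + 1917 = 50 + 1917 = 1967$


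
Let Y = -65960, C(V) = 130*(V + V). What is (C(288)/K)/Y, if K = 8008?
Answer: -18/126973 ≈ -0.00014176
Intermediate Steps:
C(V) = 260*V (C(V) = 130*(2*V) = 260*V)
(C(288)/K)/Y = ((260*288)/8008)/(-65960) = (74880*(1/8008))*(-1/65960) = (720/77)*(-1/65960) = -18/126973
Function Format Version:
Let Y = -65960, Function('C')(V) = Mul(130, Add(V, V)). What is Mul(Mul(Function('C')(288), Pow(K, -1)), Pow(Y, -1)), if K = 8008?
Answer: Rational(-18, 126973) ≈ -0.00014176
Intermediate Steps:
Function('C')(V) = Mul(260, V) (Function('C')(V) = Mul(130, Mul(2, V)) = Mul(260, V))
Mul(Mul(Function('C')(288), Pow(K, -1)), Pow(Y, -1)) = Mul(Mul(Mul(260, 288), Pow(8008, -1)), Pow(-65960, -1)) = Mul(Mul(74880, Rational(1, 8008)), Rational(-1, 65960)) = Mul(Rational(720, 77), Rational(-1, 65960)) = Rational(-18, 126973)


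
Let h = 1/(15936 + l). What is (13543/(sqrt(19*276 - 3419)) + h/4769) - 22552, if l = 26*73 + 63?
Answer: -1924831083735/85350793 + 13543*sqrt(73)/365 ≈ -22235.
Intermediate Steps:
l = 1961 (l = 1898 + 63 = 1961)
h = 1/17897 (h = 1/(15936 + 1961) = 1/17897 ≈ 5.5875e-5)
(13543/(sqrt(19*276 - 3419)) + h/4769) - 22552 = (13543/(sqrt(19*276 - 3419)) + (1/17897)/4769) - 22552 = (13543/(sqrt(5244 - 3419)) + (1/17897)*(1/4769)) - 22552 = (13543/(sqrt(1825)) + 1/85350793) - 22552 = (13543/((5*sqrt(73))) + 1/85350793) - 22552 = (13543*(sqrt(73)/365) + 1/85350793) - 22552 = (13543*sqrt(73)/365 + 1/85350793) - 22552 = (1/85350793 + 13543*sqrt(73)/365) - 22552 = -1924831083735/85350793 + 13543*sqrt(73)/365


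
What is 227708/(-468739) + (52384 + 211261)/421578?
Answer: 27584010431/197610050142 ≈ 0.13959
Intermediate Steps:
227708/(-468739) + (52384 + 211261)/421578 = 227708*(-1/468739) + 263645*(1/421578) = -227708/468739 + 263645/421578 = 27584010431/197610050142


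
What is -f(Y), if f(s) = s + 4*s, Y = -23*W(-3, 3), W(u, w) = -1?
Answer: -115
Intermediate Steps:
Y = 23 (Y = -23*(-1) = 23)
f(s) = 5*s
-f(Y) = -5*23 = -1*115 = -115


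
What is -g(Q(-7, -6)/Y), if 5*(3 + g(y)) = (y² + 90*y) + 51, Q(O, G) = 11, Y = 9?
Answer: -11947/405 ≈ -29.499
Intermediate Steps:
g(y) = 36/5 + 18*y + y²/5 (g(y) = -3 + ((y² + 90*y) + 51)/5 = -3 + (51 + y² + 90*y)/5 = -3 + (51/5 + 18*y + y²/5) = 36/5 + 18*y + y²/5)
-g(Q(-7, -6)/Y) = -(36/5 + 18*(11/9) + (11/9)²/5) = -(36/5 + 22 + (⅕)*(121/81)) = -(36/5 + 22 + 121/405) = -1*11947/405 = -11947/405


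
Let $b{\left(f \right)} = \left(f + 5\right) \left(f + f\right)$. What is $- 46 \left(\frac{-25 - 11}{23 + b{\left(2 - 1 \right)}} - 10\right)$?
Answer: $\frac{17756}{35} \approx 507.31$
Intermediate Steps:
$b{\left(f \right)} = 2 f \left(5 + f\right)$ ($b{\left(f \right)} = \left(5 + f\right) 2 f = 2 f \left(5 + f\right)$)
$- 46 \left(\frac{-25 - 11}{23 + b{\left(2 - 1 \right)}} - 10\right) = - 46 \left(\frac{-25 - 11}{23 + 2 \left(2 - 1\right) \left(5 + \left(2 - 1\right)\right)} - 10\right) = - 46 \left(- \frac{36}{23 + 2 \left(2 - 1\right) \left(5 + \left(2 - 1\right)\right)} - 10\right) = - 46 \left(- \frac{36}{23 + 2 \cdot 1 \left(5 + 1\right)} - 10\right) = - 46 \left(- \frac{36}{23 + 2 \cdot 1 \cdot 6} - 10\right) = - 46 \left(- \frac{36}{23 + 12} - 10\right) = - 46 \left(- \frac{36}{35} - 10\right) = \left(-46\right) \left(- \frac{386}{35}\right) = \frac{17756}{35}$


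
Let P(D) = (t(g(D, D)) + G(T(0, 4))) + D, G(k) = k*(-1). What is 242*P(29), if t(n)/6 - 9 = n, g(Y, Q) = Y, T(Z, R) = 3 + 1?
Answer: 61226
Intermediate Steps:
T(Z, R) = 4
t(n) = 54 + 6*n
G(k) = -k
P(D) = 50 + 7*D (P(D) = ((54 + 6*D) - 1*4) + D = ((54 + 6*D) - 4) + D = (50 + 6*D) + D = 50 + 7*D)
242*P(29) = 242*(50 + 7*29) = 242*(50 + 203) = 242*253 = 61226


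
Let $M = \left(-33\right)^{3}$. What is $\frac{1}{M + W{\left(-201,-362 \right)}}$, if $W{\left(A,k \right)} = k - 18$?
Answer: $- \frac{1}{36317} \approx -2.7535 \cdot 10^{-5}$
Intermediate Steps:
$W{\left(A,k \right)} = -18 + k$
$M = -35937$
$\frac{1}{M + W{\left(-201,-362 \right)}} = \frac{1}{-35937 - 380} = \frac{1}{-36317} = - \frac{1}{36317}$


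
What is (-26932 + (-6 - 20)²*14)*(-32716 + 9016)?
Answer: 413991600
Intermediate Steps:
(-26932 + (-6 - 20)²*14)*(-32716 + 9016) = (-26932 + (-26)²*14)*(-23700) = (-26932 + 676*14)*(-23700) = (-26932 + 9464)*(-23700) = -17468*(-23700) = 413991600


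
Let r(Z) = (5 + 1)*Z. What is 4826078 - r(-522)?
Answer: 4829210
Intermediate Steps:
r(Z) = 6*Z
4826078 - r(-522) = 4826078 - 6*(-522) = 4826078 - 1*(-3132) = 4826078 + 3132 = 4829210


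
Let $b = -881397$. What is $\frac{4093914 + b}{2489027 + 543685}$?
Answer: $\frac{1070839}{1010904} \approx 1.0593$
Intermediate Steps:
$\frac{4093914 + b}{2489027 + 543685} = \frac{4093914 - 881397}{2489027 + 543685} = \frac{3212517}{3032712} = 3212517 \cdot \frac{1}{3032712} = \frac{1070839}{1010904}$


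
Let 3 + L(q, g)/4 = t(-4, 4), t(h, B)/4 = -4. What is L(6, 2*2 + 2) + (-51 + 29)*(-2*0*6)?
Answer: -76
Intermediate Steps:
t(h, B) = -16 (t(h, B) = 4*(-4) = -16)
L(q, g) = -76 (L(q, g) = -12 + 4*(-16) = -12 - 64 = -76)
L(6, 2*2 + 2) + (-51 + 29)*(-2*0*6) = -76 + (-51 + 29)*(-2*0*6) = -76 - 0*6 = -76 - 22*0 = -76 + 0 = -76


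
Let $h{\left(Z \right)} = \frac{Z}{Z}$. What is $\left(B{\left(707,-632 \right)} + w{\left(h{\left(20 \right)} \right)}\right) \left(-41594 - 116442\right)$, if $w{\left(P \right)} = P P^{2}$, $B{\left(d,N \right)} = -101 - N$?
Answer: $-84075152$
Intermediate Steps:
$h{\left(Z \right)} = 1$
$w{\left(P \right)} = P^{3}$
$\left(B{\left(707,-632 \right)} + w{\left(h{\left(20 \right)} \right)}\right) \left(-41594 - 116442\right) = \left(\left(-101 - -632\right) + 1^{3}\right) \left(-41594 - 116442\right) = \left(\left(-101 + 632\right) + 1\right) \left(-41594 - 116442\right) = \left(531 + 1\right) \left(-158036\right) = 532 \left(-158036\right) = -84075152$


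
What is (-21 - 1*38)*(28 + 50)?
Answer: -4602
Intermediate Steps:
(-21 - 1*38)*(28 + 50) = (-21 - 38)*78 = -59*78 = -4602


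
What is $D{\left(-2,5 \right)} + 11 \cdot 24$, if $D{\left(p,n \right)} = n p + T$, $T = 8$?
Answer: $262$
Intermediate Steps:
$D{\left(p,n \right)} = 8 + n p$ ($D{\left(p,n \right)} = n p + 8 = 8 + n p$)
$D{\left(-2,5 \right)} + 11 \cdot 24 = \left(8 + 5 \left(-2\right)\right) + 11 \cdot 24 = \left(8 - 10\right) + 264 = -2 + 264 = 262$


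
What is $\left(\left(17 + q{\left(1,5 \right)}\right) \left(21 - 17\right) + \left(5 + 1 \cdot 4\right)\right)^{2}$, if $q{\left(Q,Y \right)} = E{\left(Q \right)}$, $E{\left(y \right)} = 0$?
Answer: $5929$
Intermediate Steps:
$q{\left(Q,Y \right)} = 0$
$\left(\left(17 + q{\left(1,5 \right)}\right) \left(21 - 17\right) + \left(5 + 1 \cdot 4\right)\right)^{2} = \left(\left(17 + 0\right) \left(21 - 17\right) + \left(5 + 1 \cdot 4\right)\right)^{2} = \left(17 \cdot 4 + \left(5 + 4\right)\right)^{2} = \left(68 + 9\right)^{2} = 77^{2} = 5929$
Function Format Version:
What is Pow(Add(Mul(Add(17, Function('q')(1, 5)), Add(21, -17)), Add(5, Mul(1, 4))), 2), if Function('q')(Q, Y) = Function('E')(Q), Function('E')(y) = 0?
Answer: 5929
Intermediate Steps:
Function('q')(Q, Y) = 0
Pow(Add(Mul(Add(17, Function('q')(1, 5)), Add(21, -17)), Add(5, Mul(1, 4))), 2) = Pow(Add(Mul(Add(17, 0), Add(21, -17)), Add(5, Mul(1, 4))), 2) = Pow(Add(Mul(17, 4), Add(5, 4)), 2) = Pow(Add(68, 9), 2) = Pow(77, 2) = 5929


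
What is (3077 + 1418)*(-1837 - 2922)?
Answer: -21391705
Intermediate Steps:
(3077 + 1418)*(-1837 - 2922) = 4495*(-4759) = -21391705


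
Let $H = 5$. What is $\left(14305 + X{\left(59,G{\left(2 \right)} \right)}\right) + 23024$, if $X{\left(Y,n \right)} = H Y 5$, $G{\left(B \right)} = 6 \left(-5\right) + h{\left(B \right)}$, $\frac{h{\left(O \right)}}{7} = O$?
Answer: $38804$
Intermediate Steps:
$h{\left(O \right)} = 7 O$
$G{\left(B \right)} = -30 + 7 B$ ($G{\left(B \right)} = 6 \left(-5\right) + 7 B = -30 + 7 B$)
$X{\left(Y,n \right)} = 25 Y$ ($X{\left(Y,n \right)} = 5 Y 5 = 25 Y$)
$\left(14305 + X{\left(59,G{\left(2 \right)} \right)}\right) + 23024 = \left(14305 + 25 \cdot 59\right) + 23024 = \left(14305 + 1475\right) + 23024 = 15780 + 23024 = 38804$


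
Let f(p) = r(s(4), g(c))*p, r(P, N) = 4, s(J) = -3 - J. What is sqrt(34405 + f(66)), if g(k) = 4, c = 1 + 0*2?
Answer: sqrt(34669) ≈ 186.20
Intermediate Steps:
c = 1 (c = 1 + 0 = 1)
f(p) = 4*p
sqrt(34405 + f(66)) = sqrt(34405 + 4*66) = sqrt(34405 + 264) = sqrt(34669)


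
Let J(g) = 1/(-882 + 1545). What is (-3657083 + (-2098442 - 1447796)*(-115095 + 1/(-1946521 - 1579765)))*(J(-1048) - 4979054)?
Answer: -41676716084211488307996640/20508137 ≈ -2.0322e+18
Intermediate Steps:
J(g) = 1/663
(-3657083 + (-2098442 - 1447796)*(-115095 + 1/(-1946521 - 1579765)))*(J(-1048) - 4979054) = (-3657083 + (-2098442 - 1447796)*(-115095 + 1/(-1946521 - 1579765)))*(1/663 - 4979054) = (-3657083 - 3546238*(-115095 + 1/(-3526286)))*(-3301112801/663) = (-3657083 - 3546238*(-115095 - 1/3526286))*(-3301112801/663) = (-3657083 - 3546238*(-405857887171/3526286))*(-3301112801/663) = (-3657083 + 719634331042756349/1763143)*(-3301112801/663) = (719627883082464480/1763143)*(-3301112801/663) = -41676716084211488307996640/20508137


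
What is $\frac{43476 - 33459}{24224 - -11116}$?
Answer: $\frac{3339}{11780} \approx 0.28345$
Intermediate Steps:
$\frac{43476 - 33459}{24224 - -11116} = \frac{10017}{24224 + 11116} = \frac{10017}{35340} = 10017 \cdot \frac{1}{35340} = \frac{3339}{11780}$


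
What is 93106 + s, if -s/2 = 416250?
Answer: -739394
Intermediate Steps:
s = -832500 (s = -2*416250 = -832500)
93106 + s = 93106 - 832500 = -739394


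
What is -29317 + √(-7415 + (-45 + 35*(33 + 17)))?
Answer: -29317 + I*√5710 ≈ -29317.0 + 75.565*I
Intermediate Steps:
-29317 + √(-7415 + (-45 + 35*(33 + 17))) = -29317 + √(-7415 + (-45 + 35*50)) = -29317 + √(-7415 + (-45 + 1750)) = -29317 + √(-7415 + 1705) = -29317 + √(-5710) = -29317 + I*√5710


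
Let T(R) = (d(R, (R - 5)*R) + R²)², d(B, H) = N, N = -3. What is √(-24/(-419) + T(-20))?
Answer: √27670003705/419 ≈ 397.00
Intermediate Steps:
d(B, H) = -3
T(R) = (-3 + R²)²
√(-24/(-419) + T(-20)) = √(-24/(-419) + (-3 + (-20)²)²) = √(-24*(-1/419) + (-3 + 400)²) = √(24/419 + 397²) = √(24/419 + 157609) = √(66038195/419) = √27670003705/419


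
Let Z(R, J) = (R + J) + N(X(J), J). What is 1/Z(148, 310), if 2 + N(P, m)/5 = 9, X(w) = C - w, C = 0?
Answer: 1/493 ≈ 0.0020284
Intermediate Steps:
X(w) = -w (X(w) = 0 - w = -w)
N(P, m) = 35 (N(P, m) = -10 + 5*9 = -10 + 45 = 35)
Z(R, J) = 35 + J + R (Z(R, J) = (R + J) + 35 = (J + R) + 35 = 35 + J + R)
1/Z(148, 310) = 1/(35 + 310 + 148) = 1/493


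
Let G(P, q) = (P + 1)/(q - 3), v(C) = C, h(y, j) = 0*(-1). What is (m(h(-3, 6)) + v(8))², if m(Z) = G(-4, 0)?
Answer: 81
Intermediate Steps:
h(y, j) = 0
G(P, q) = (1 + P)/(-3 + q)
m(Z) = 1 (m(Z) = (1 - 4)/(-3 + 0) = -3/(-3) = -⅓*(-3) = 1)
(m(h(-3, 6)) + v(8))² = (1 + 8)² = 9² = 81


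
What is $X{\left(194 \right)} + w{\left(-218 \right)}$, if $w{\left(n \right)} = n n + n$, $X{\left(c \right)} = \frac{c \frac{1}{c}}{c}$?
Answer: $\frac{9177365}{194} \approx 47306.0$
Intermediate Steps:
$X{\left(c \right)} = \frac{1}{c}$ ($X{\left(c \right)} = 1 \frac{1}{c} = \frac{1}{c}$)
$w{\left(n \right)} = n + n^{2}$ ($w{\left(n \right)} = n^{2} + n = n + n^{2}$)
$X{\left(194 \right)} + w{\left(-218 \right)} = \frac{1}{194} - 218 \left(1 - 218\right) = \frac{1}{194} - -47306 = \frac{1}{194} + 47306 = \frac{9177365}{194}$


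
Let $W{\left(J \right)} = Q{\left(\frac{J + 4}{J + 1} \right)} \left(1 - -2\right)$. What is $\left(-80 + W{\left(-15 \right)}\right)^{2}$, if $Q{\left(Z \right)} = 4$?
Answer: $4624$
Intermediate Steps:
$W{\left(J \right)} = 12$ ($W{\left(J \right)} = 4 \left(1 - -2\right) = 4 \left(1 + 2\right) = 4 \cdot 3 = 12$)
$\left(-80 + W{\left(-15 \right)}\right)^{2} = \left(-80 + 12\right)^{2} = \left(-68\right)^{2} = 4624$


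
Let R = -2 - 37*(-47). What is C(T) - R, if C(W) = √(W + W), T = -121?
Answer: -1737 + 11*I*√2 ≈ -1737.0 + 15.556*I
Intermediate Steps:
C(W) = √2*√W (C(W) = √(2*W) = √2*√W)
R = 1737 (R = -2 + 1739 = 1737)
C(T) - R = √2*√(-121) - 1*1737 = √2*(11*I) - 1737 = 11*I*√2 - 1737 = -1737 + 11*I*√2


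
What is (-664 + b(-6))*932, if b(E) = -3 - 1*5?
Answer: -626304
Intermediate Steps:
b(E) = -8 (b(E) = -3 - 5 = -8)
(-664 + b(-6))*932 = (-664 - 8)*932 = -672*932 = -626304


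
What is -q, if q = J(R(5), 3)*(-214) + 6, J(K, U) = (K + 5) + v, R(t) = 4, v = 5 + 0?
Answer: 2990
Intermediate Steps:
v = 5
J(K, U) = 10 + K (J(K, U) = (K + 5) + 5 = (5 + K) + 5 = 10 + K)
q = -2990 (q = (10 + 4)*(-214) + 6 = 14*(-214) + 6 = -2996 + 6 = -2990)
-q = -1*(-2990) = 2990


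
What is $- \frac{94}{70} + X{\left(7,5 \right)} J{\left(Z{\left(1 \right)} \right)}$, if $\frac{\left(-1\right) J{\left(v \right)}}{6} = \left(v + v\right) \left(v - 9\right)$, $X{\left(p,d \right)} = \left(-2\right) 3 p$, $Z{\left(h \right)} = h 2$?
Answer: $- \frac{247007}{35} \approx -7057.3$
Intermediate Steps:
$Z{\left(h \right)} = 2 h$
$X{\left(p,d \right)} = - 6 p$
$J{\left(v \right)} = - 12 v \left(-9 + v\right)$ ($J{\left(v \right)} = - 6 \left(v + v\right) \left(v - 9\right) = - 6 \cdot 2 v \left(-9 + v\right) = - 12 v \left(-9 + v\right)$)
$- \frac{94}{70} + X{\left(7,5 \right)} J{\left(Z{\left(1 \right)} \right)} = - \frac{94}{70} + \left(-6\right) 7 \cdot 12 \cdot 2 \cdot 1 \left(9 - 2 \cdot 1\right) = \left(-94\right) \frac{1}{70} - 42 \cdot 12 \cdot 2 \left(9 - 2\right) = - \frac{47}{35} - 42 \cdot 12 \cdot 2 \left(9 - 2\right) = - \frac{47}{35} - 42 \cdot 12 \cdot 2 \cdot 7 = - \frac{47}{35} - 7056 = - \frac{247007}{35}$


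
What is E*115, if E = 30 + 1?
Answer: 3565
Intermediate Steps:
E = 31
E*115 = 31*115 = 3565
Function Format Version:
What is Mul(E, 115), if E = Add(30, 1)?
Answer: 3565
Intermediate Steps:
E = 31
Mul(E, 115) = Mul(31, 115) = 3565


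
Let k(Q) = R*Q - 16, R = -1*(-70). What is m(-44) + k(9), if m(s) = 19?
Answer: 633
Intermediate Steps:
R = 70
k(Q) = -16 + 70*Q (k(Q) = 70*Q - 16 = -16 + 70*Q)
m(-44) + k(9) = 19 + (-16 + 70*9) = 19 + (-16 + 630) = 19 + 614 = 633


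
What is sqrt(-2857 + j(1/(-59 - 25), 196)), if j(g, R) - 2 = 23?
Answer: 4*I*sqrt(177) ≈ 53.217*I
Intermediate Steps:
j(g, R) = 25 (j(g, R) = 2 + 23 = 25)
sqrt(-2857 + j(1/(-59 - 25), 196)) = sqrt(-2857 + 25) = sqrt(-2832) = 4*I*sqrt(177)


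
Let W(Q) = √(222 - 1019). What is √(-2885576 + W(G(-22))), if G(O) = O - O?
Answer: √(-2885576 + I*√797) ≈ 0.008 + 1698.7*I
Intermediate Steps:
G(O) = 0
W(Q) = I*√797 (W(Q) = √(-797) = I*√797)
√(-2885576 + W(G(-22))) = √(-2885576 + I*√797)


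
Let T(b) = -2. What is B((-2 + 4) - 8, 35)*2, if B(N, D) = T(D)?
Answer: -4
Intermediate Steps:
B(N, D) = -2
B((-2 + 4) - 8, 35)*2 = -2*2 = -4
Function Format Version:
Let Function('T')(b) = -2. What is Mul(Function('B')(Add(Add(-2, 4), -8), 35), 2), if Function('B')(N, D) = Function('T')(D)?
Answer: -4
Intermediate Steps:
Function('B')(N, D) = -2
Mul(Function('B')(Add(Add(-2, 4), -8), 35), 2) = Mul(-2, 2) = -4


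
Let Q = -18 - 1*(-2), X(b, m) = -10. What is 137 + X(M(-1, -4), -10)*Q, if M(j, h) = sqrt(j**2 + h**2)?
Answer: 297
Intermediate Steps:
M(j, h) = sqrt(h**2 + j**2)
Q = -16 (Q = -18 + 2 = -16)
137 + X(M(-1, -4), -10)*Q = 137 - 10*(-16) = 137 + 160 = 297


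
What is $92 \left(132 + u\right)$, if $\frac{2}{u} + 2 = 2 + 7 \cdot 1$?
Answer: $\frac{85192}{7} \approx 12170.0$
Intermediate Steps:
$u = \frac{2}{7}$ ($u = \frac{2}{-2 + \left(2 + 7 \cdot 1\right)} = \frac{2}{-2 + \left(2 + 7\right)} = \frac{2}{-2 + 9} = \frac{2}{7} \approx 0.28571$)
$92 \left(132 + u\right) = 92 \left(132 + \frac{2}{7}\right) = 92 \cdot \frac{926}{7} = \frac{85192}{7}$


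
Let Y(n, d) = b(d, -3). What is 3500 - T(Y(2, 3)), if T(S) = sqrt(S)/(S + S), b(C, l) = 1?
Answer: 6999/2 ≈ 3499.5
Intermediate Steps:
Y(n, d) = 1
T(S) = 1/(2*sqrt(S)) (T(S) = sqrt(S)/((2*S)) = (1/(2*S))*sqrt(S) = 1/(2*sqrt(S)))
3500 - T(Y(2, 3)) = 3500 - 1/(2*sqrt(1)) = 3500 - 1/2 = 6999/2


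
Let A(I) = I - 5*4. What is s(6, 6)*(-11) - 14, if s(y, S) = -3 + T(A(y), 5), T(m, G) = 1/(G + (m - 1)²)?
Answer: 4359/230 ≈ 18.952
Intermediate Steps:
A(I) = -20 + I (A(I) = I - 20 = -20 + I)
T(m, G) = 1/(G + (-1 + m)²)
s(y, S) = -3 + 1/(5 + (-21 + y)²) (s(y, S) = -3 + 1/(5 + (-1 + (-20 + y))²) = -3 + 1/(5 + (-21 + y)²))
s(6, 6)*(-11) - 14 = ((-14 - 3*(-21 + 6)²)/(5 + (-21 + 6)²))*(-11) - 14 = ((-14 - 3*(-15)²)/(5 + (-15)²))*(-11) - 14 = ((-14 - 3*225)/(5 + 225))*(-11) - 14 = ((-14 - 675)/230)*(-11) - 14 = ((1/230)*(-689))*(-11) - 14 = -689/230*(-11) - 14 = 7579/230 - 14 = 4359/230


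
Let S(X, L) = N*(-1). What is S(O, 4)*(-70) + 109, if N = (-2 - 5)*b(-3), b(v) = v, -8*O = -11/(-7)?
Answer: 1579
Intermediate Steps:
O = -11/56 (O = -(-11)/(8*(-7)) = -(-11)*(-1)/(8*7) = -⅛*11/7 = -11/56 ≈ -0.19643)
N = 21 (N = (-2 - 5)*(-3) = -7*(-3) = 21)
S(X, L) = -21 (S(X, L) = 21*(-1) = -21)
S(O, 4)*(-70) + 109 = -21*(-70) + 109 = 1470 + 109 = 1579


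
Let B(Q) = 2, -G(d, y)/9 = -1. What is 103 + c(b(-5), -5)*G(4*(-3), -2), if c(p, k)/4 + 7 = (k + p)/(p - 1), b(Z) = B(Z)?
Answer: -257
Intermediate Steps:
G(d, y) = 9 (G(d, y) = -9*(-1) = 9)
b(Z) = 2
c(p, k) = -28 + 4*(k + p)/(-1 + p) (c(p, k) = -28 + 4*((k + p)/(p - 1)) = -28 + 4*((k + p)/(-1 + p)) = -28 + 4*(k + p)/(-1 + p))
103 + c(b(-5), -5)*G(4*(-3), -2) = 103 + (4*(7 - 5 - 6*2)/(-1 + 2))*9 = 103 + (4*(7 - 5 - 12)/1)*9 = 103 + (4*1*(-10))*9 = 103 - 40*9 = 103 - 360 = -257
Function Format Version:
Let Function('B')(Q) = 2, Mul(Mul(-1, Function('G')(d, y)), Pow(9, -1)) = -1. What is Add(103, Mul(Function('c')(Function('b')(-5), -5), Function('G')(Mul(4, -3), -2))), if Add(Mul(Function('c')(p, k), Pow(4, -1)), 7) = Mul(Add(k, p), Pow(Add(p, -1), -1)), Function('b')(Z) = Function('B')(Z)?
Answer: -257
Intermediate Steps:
Function('G')(d, y) = 9 (Function('G')(d, y) = Mul(-9, -1) = 9)
Function('b')(Z) = 2
Function('c')(p, k) = Add(-28, Mul(4, Pow(Add(-1, p), -1), Add(k, p))) (Function('c')(p, k) = Add(-28, Mul(4, Mul(Add(k, p), Pow(Add(p, -1), -1)))) = Add(-28, Mul(4, Mul(Add(k, p), Pow(Add(-1, p), -1)))) = Add(-28, Mul(4, Mul(Pow(Add(-1, p), -1), Add(k, p)))) = Add(-28, Mul(4, Pow(Add(-1, p), -1), Add(k, p))))
Add(103, Mul(Function('c')(Function('b')(-5), -5), Function('G')(Mul(4, -3), -2))) = Add(103, Mul(Mul(4, Pow(Add(-1, 2), -1), Add(7, -5, Mul(-6, 2))), 9)) = Add(103, Mul(Mul(4, Pow(1, -1), Add(7, -5, -12)), 9)) = Add(103, Mul(Mul(4, 1, -10), 9)) = Add(103, Mul(-40, 9)) = Add(103, -360) = -257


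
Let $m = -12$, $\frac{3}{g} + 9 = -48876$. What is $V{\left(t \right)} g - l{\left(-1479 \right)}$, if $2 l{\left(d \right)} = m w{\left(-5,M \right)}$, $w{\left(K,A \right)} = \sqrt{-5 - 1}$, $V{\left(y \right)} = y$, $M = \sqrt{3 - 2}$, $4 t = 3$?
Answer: $- \frac{3}{65180} + 6 i \sqrt{6} \approx -4.6026 \cdot 10^{-5} + 14.697 i$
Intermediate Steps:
$t = \frac{3}{4}$ ($t = \frac{1}{4} \cdot 3 = \frac{3}{4} \approx 0.75$)
$g = - \frac{1}{16295}$ ($g = \frac{3}{-9 - 48876} = \frac{3}{-48885} = 3 \left(- \frac{1}{48885}\right) = - \frac{1}{16295} \approx -6.1369 \cdot 10^{-5}$)
$M = 1$ ($M = \sqrt{1} = 1$)
$w{\left(K,A \right)} = i \sqrt{6}$ ($w{\left(K,A \right)} = \sqrt{-6} = i \sqrt{6}$)
$l{\left(d \right)} = - 6 i \sqrt{6}$ ($l{\left(d \right)} = \frac{\left(-12\right) i \sqrt{6}}{2} = - 6 i \sqrt{6}$)
$V{\left(t \right)} g - l{\left(-1479 \right)} = \frac{3}{4} \left(- \frac{1}{16295}\right) - - 6 i \sqrt{6} = - \frac{3}{65180} + 6 i \sqrt{6}$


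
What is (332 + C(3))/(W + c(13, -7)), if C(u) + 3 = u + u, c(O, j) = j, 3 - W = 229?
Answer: -335/233 ≈ -1.4378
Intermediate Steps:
W = -226 (W = 3 - 1*229 = 3 - 229 = -226)
C(u) = -3 + 2*u (C(u) = -3 + (u + u) = -3 + 2*u)
(332 + C(3))/(W + c(13, -7)) = (332 + (-3 + 2*3))/(-226 - 7) = (332 + (-3 + 6))/(-233) = (332 + 3)*(-1/233) = 335*(-1/233) = -335/233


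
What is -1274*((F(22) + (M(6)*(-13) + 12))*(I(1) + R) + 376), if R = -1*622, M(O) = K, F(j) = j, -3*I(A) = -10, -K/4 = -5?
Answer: -535824016/3 ≈ -1.7861e+8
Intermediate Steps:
K = 20 (K = -4*(-5) = 20)
I(A) = 10/3 (I(A) = -⅓*(-10) = 10/3)
M(O) = 20
R = -622
-1274*((F(22) + (M(6)*(-13) + 12))*(I(1) + R) + 376) = -1274*((22 + (20*(-13) + 12))*(10/3 - 622) + 376) = -1274*((22 + (-260 + 12))*(-1856/3) + 376) = -1274*((22 - 248)*(-1856/3) + 376) = -1274*(-226*(-1856/3) + 376) = -1274*(419456/3 + 376) = -1274*420584/3 = -535824016/3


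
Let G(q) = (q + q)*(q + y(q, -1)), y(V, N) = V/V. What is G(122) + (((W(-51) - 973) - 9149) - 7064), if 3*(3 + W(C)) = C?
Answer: 12806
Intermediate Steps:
W(C) = -3 + C/3
y(V, N) = 1
G(q) = 2*q*(1 + q) (G(q) = (q + q)*(q + 1) = (2*q)*(1 + q) = 2*q*(1 + q))
G(122) + (((W(-51) - 973) - 9149) - 7064) = 2*122*(1 + 122) + ((((-3 + (⅓)*(-51)) - 973) - 9149) - 7064) = 2*122*123 + ((((-3 - 17) - 973) - 9149) - 7064) = 30012 + (((-20 - 973) - 9149) - 7064) = 30012 + ((-993 - 9149) - 7064) = 30012 + (-10142 - 7064) = 30012 - 17206 = 12806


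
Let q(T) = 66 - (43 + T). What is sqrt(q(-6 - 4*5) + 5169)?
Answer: sqrt(5218) ≈ 72.236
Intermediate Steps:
q(T) = 23 - T (q(T) = 66 + (-43 - T) = 23 - T)
sqrt(q(-6 - 4*5) + 5169) = sqrt((23 - (-6 - 4*5)) + 5169) = sqrt((23 - (-6 - 20)) + 5169) = sqrt((23 - 1*(-26)) + 5169) = sqrt((23 + 26) + 5169) = sqrt(49 + 5169) = sqrt(5218)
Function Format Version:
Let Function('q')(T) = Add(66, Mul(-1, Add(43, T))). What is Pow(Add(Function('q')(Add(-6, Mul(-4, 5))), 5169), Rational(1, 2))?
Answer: Pow(5218, Rational(1, 2)) ≈ 72.236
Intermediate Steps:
Function('q')(T) = Add(23, Mul(-1, T)) (Function('q')(T) = Add(66, Add(-43, Mul(-1, T))) = Add(23, Mul(-1, T)))
Pow(Add(Function('q')(Add(-6, Mul(-4, 5))), 5169), Rational(1, 2)) = Pow(Add(Add(23, Mul(-1, Add(-6, Mul(-4, 5)))), 5169), Rational(1, 2)) = Pow(Add(Add(23, Mul(-1, Add(-6, -20))), 5169), Rational(1, 2)) = Pow(Add(Add(23, Mul(-1, -26)), 5169), Rational(1, 2)) = Pow(Add(Add(23, 26), 5169), Rational(1, 2)) = Pow(Add(49, 5169), Rational(1, 2)) = Pow(5218, Rational(1, 2))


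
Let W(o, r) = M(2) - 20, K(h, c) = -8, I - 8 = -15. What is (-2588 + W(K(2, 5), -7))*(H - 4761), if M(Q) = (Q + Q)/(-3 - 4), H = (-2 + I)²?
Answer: 85456800/7 ≈ 1.2208e+7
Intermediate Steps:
I = -7 (I = 8 - 15 = -7)
H = 81 (H = (-2 - 7)² = (-9)² = 81)
M(Q) = -2*Q/7 (M(Q) = (2*Q)/(-7) = (2*Q)*(-⅐) = -2*Q/7)
W(o, r) = -144/7 (W(o, r) = -2/7*2 - 20 = -4/7 - 20 = -144/7)
(-2588 + W(K(2, 5), -7))*(H - 4761) = (-2588 - 144/7)*(81 - 4761) = -18260/7*(-4680) = 85456800/7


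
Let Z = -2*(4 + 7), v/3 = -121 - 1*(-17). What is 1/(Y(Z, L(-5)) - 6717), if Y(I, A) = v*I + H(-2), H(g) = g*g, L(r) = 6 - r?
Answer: 1/151 ≈ 0.0066225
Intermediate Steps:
v = -312 (v = 3*(-121 - 1*(-17)) = 3*(-121 + 17) = 3*(-104) = -312)
H(g) = g²
Z = -22 (Z = -2*11 = -22)
Y(I, A) = 4 - 312*I (Y(I, A) = -312*I + (-2)² = -312*I + 4 = 4 - 312*I)
1/(Y(Z, L(-5)) - 6717) = 1/((4 - 312*(-22)) - 6717) = 1/((4 + 6864) - 6717) = 1/(6868 - 6717) = 1/151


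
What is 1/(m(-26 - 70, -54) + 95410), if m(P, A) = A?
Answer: 1/95356 ≈ 1.0487e-5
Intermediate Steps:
1/(m(-26 - 70, -54) + 95410) = 1/(-54 + 95410) = 1/95356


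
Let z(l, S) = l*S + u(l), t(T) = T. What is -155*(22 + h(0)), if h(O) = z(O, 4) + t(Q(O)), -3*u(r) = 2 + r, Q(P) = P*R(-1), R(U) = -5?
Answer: -9920/3 ≈ -3306.7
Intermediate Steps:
Q(P) = -5*P (Q(P) = P*(-5) = -5*P)
u(r) = -⅔ - r/3 (u(r) = -(2 + r)/3 = -⅔ - r/3)
z(l, S) = -⅔ - l/3 + S*l (z(l, S) = l*S + (-⅔ - l/3) = S*l + (-⅔ - l/3) = -⅔ - l/3 + S*l)
h(O) = -⅔ - 4*O/3 (h(O) = (-⅔ - O/3 + 4*O) - 5*O = (-⅔ + 11*O/3) - 5*O = -⅔ - 4*O/3)
-155*(22 + h(0)) = -155*(22 + (-⅔ - 4/3*0)) = -155*(22 + (-⅔ + 0)) = -155*(22 - ⅔) = -155*64/3 = -9920/3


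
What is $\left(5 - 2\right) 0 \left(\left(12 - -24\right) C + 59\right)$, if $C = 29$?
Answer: $0$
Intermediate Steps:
$\left(5 - 2\right) 0 \left(\left(12 - -24\right) C + 59\right) = \left(5 - 2\right) 0 \left(\left(12 - -24\right) 29 + 59\right) = 3 \cdot 0 \left(\left(12 + 24\right) 29 + 59\right) = 0 \left(36 \cdot 29 + 59\right) = 0 \left(1044 + 59\right) = 0 \cdot 1103 = 0$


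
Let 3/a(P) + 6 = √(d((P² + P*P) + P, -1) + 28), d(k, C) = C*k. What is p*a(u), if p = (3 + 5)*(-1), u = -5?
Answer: 144/53 + 24*I*√17/53 ≈ 2.717 + 1.8671*I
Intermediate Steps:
p = -8 (p = 8*(-1) = -8)
a(P) = 3/(-6 + √(28 - P - 2*P²)) (a(P) = 3/(-6 + √(-((P² + P*P) + P) + 28)) = 3/(-6 + √(-((P² + P²) + P) + 28)) = 3/(-6 + √(-(2*P² + P) + 28)) = 3/(-6 + √(-(P + 2*P²) + 28)) = 3/(-6 + √((-P - 2*P²) + 28)) = 3/(-6 + √(28 - P - 2*P²)))
p*a(u) = -24/(-6 + √(28 - 1*(-5)*(1 + 2*(-5)))) = -24/(-6 + √(28 - 1*(-5)*(1 - 10))) = -24/(-6 + √(28 - 1*(-5)*(-9))) = -24/(-6 + √(28 - 45)) = -24/(-6 + √(-17)) = -24/(-6 + I*√17)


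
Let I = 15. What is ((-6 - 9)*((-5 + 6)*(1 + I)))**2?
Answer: 57600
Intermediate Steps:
((-6 - 9)*((-5 + 6)*(1 + I)))**2 = ((-6 - 9)*((-5 + 6)*(1 + 15)))**2 = (-15*16)**2 = (-240)**2 = 57600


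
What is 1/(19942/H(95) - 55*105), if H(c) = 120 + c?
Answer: -215/1221683 ≈ -0.00017599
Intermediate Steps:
1/(19942/H(95) - 55*105) = 1/(19942/(120 + 95) - 55*105) = 1/(19942/215 - 5775) = 1/(-1221683/215) = -215/1221683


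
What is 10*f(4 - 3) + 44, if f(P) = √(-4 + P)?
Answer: 44 + 10*I*√3 ≈ 44.0 + 17.32*I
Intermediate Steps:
10*f(4 - 3) + 44 = 10*√(-4 + (4 - 3)) + 44 = 10*√(-4 + 1) + 44 = 10*√(-3) + 44 = 10*(I*√3) + 44 = 10*I*√3 + 44 = 44 + 10*I*√3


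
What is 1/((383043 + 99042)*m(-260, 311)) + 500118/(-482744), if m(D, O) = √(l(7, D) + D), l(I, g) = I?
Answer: -250059/241372 - I*√253/121967505 ≈ -1.036 - 1.3041e-7*I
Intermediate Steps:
m(D, O) = √(7 + D)
1/((383043 + 99042)*m(-260, 311)) + 500118/(-482744) = 1/((383043 + 99042)*(√(7 - 260))) + 500118/(-482744) = 1/(482085*(√(-253))) + 500118*(-1/482744) = 1/(482085*((I*√253))) - 250059/241372 = (-I*√253/253)/482085 - 250059/241372 = -I*√253/121967505 - 250059/241372 = -250059/241372 - I*√253/121967505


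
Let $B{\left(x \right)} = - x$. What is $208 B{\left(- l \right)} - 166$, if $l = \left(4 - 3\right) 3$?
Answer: $458$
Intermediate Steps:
$l = 3$ ($l = 1 \cdot 3 = 3$)
$208 B{\left(- l \right)} - 166 = 208 \left(- \left(-1\right) 3\right) - 166 = 208 \left(\left(-1\right) \left(-3\right)\right) - 166 = 208 \cdot 3 - 166 = 624 - 166 = 458$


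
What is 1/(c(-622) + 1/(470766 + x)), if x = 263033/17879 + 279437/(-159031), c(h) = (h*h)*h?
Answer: -1338572980857634/322116675796446827352383 ≈ -4.1556e-9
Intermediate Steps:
c(h) = h³ (c(h) = h²*h = h³)
x = 36834346900/2843315249 (x = 263033*(1/17879) + 279437*(-1/159031) = 263033/17879 - 279437/159031 = 36834346900/2843315249 ≈ 12.955)
1/(c(-622) + 1/(470766 + x)) = 1/((-622)³ + 1/(470766 + 36834346900/2843315249)) = 1/(-240641848 + 1/(1338572980857634/2843315249)) = 1/(-240641848 + 2843315249/1338572980857634) = 1/(-322116675796446827352383/1338572980857634) = -1338572980857634/322116675796446827352383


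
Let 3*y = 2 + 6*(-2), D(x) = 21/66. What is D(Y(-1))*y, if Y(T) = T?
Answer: -35/33 ≈ -1.0606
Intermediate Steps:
D(x) = 7/22 (D(x) = 21*(1/66) = 7/22)
y = -10/3 (y = (2 + 6*(-2))/3 = (2 - 12)/3 = (1/3)*(-10) = -10/3 ≈ -3.3333)
D(Y(-1))*y = (7/22)*(-10/3) = -35/33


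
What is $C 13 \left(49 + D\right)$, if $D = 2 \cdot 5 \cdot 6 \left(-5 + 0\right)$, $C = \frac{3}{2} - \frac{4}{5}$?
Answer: $- \frac{22841}{10} \approx -2284.1$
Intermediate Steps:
$C = \frac{7}{10}$ ($C = 3 \cdot \frac{1}{2} - \frac{4}{5} = \frac{3}{2} - \frac{4}{5} = \frac{7}{10} \approx 0.7$)
$D = -300$ ($D = 10 \cdot 6 \left(-5\right) = 10 \left(-30\right) = -300$)
$C 13 \left(49 + D\right) = \frac{7}{10} \cdot 13 \left(49 - 300\right) = \frac{91}{10} \left(-251\right) = - \frac{22841}{10}$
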